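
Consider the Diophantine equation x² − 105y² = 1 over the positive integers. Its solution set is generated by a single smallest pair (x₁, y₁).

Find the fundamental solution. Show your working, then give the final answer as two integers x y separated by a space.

41 4

[10; 4,20] for √105; ℓ=2 ⇒ convergent index 1
step 0: (10, 1)  from 10·(1,0) + (0,1)
step 1: (41, 4)  from 4·(10,1) + (1,0)
fundamental: x₁=41, y₁=4  (since 1681 − 105·16 = 1)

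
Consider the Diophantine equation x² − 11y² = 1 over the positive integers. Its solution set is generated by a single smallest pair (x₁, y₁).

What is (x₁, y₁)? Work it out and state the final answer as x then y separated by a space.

10 3

[3; 3,6] for √11; ℓ=2 ⇒ convergent index 1
i=0: a=3 ⇒ p=3, q=1
i=1: a=3 ⇒ p=10, q=3
→ (10, 3).  Check: 10²=100, 11·3²=99, difference 1.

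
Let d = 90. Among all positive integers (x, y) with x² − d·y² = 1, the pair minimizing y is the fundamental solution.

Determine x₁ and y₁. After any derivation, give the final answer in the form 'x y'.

√90 → a₀=9, period (2,18); ℓ=2 even so k=1
i=0: a=9 ⇒ p=9, q=1
i=1: a=2 ⇒ p=19, q=2
→ (19, 2).  Check: 19²=361, 90·2²=360, difference 1.

19 2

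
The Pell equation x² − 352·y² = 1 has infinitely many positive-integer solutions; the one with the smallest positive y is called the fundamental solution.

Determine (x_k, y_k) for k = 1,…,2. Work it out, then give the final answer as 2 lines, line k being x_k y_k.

77617 4137
12048797377 642203058

d=352: √d = [18; 1,3,5,9,5,3,1,36] (ℓ=8, even), read p_7/q_7
k=0  a_k=18  p_k/q_k = 18/1
…
k=4  a_k=9  p_k/q_k = 3621/193
…
k=6  a_k=3  p_k/q_k = 59118/3151
k=7  a_k=1  p_k/q_k = 77617/4137
fundamental: x₁=77617, y₁=4137  (since 6024398689 − 352·17114769 = 1)
(77617+4137√352)^2 = 12048797377 + 642203058√352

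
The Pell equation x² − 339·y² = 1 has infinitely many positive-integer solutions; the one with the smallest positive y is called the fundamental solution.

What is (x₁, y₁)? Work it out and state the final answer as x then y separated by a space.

√339 = [18; 2,2,2,1,17,1,2,2,2,36, …], period ℓ=10 (even) → k=9
i=0: a=18 ⇒ p=18, q=1
…
i=8: a=2 ⇒ p=40359, q=2192
i=9: a=2 ⇒ p=97970, q=5321
(x₁, y₁) = (97970, 5321);  97970² − 339·5321² = 1 ✓

97970 5321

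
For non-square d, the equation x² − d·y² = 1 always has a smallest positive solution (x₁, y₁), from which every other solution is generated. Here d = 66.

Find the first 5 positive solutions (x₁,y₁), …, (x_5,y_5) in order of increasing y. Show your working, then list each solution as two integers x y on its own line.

65 8
8449 1040
1098305 135192
142771201 17573920
18559157825 2284474408

√66 → a₀=8, period (8,16); ℓ=2 even so k=1
a_0=8:  p_0=8·1+0=8,  q_0=8·0+1=1
a_1=8:  p_1=8·8+1=65,  q_1=8·1+0=8
fundamental: x₁=65, y₁=8  (since 4225 − 66·64 = 1)
n=2: (65,8)∘(65,8) = (65·65+66·8·8, 65·8+8·65) = (8449,1040)
n=3: (8449,1040)∘(65,8) = (65·8449+66·8·1040, 65·1040+8·8449) = (1098305,135192)
n=4: (1098305,135192)∘(65,8) = (65·1098305+66·8·135192, 65·135192+8·1098305) = (142771201,17573920)
n=5: (142771201,17573920)∘(65,8) = (65·142771201+66·8·17573920, 65·17573920+8·142771201) = (18559157825,2284474408)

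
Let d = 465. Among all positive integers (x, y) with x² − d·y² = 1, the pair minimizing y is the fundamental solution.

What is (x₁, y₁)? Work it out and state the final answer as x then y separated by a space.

d=465: √d = [21; 1,1,3,2,2,2,3,1,1,42] (ℓ=10, even), read p_9/q_9
i=0: a=21 ⇒ p=21, q=1
…
i=8: a=1 ⇒ p=8949, q=415
i=9: a=1 ⇒ p=15871, q=736
→ (15871, 736).  Check: 15871²=251888641, 465·736²=251888640, difference 1.

15871 736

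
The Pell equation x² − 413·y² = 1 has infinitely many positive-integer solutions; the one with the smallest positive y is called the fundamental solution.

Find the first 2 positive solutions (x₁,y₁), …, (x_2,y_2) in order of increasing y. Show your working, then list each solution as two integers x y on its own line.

d=413: √d = [20; 3,9,1,4,1,9,3,40] (ℓ=8, even), read p_7/q_7
a_0=20:  p_0=20·1+0=20,  q_0=20·0+1=1
a_1=3:  p_1=3·20+1=61,  q_1=3·1+0=3
…
a_5=1:  p_5=1·3089+630=3719,  q_5=1·152+31=183
a_6=9:  p_6=9·3719+3089=36560,  q_6=9·183+152=1799
a_7=3:  p_7=3·36560+3719=113399,  q_7=3·1799+183=5580
→ (113399, 5580).  Check: 113399²=12859333201, 413·5580²=12859333200, difference 1.
n=2: (113399,5580)∘(113399,5580) = (113399·113399+413·5580·5580, 113399·5580+5580·113399) = (25718666401,1265532840)

113399 5580
25718666401 1265532840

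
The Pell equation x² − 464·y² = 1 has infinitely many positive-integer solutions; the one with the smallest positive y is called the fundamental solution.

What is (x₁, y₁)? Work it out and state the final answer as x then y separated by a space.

9801 455

d=464: √d = [21; 1,1,5,1,1,1,5,1,1,42] (ℓ=10, even), read p_9/q_9
step 0: (21, 1)  from 21·(1,0) + (0,1)
…
step 2: (43, 2)  from 1·(22,1) + (21,1)
step 3: (237, 11)  from 5·(43,2) + (22,1)
…
step 5: (517, 24)  from 1·(280,13) + (237,11)
step 6: (797, 37)  from 1·(517,24) + (280,13)
step 7: (4502, 209)  from 5·(797,37) + (517,24)
step 8: (5299, 246)  from 1·(4502,209) + (797,37)
step 9: (9801, 455)  from 1·(5299,246) + (4502,209)
(x₁, y₁) = (9801, 455);  9801² − 464·455² = 1 ✓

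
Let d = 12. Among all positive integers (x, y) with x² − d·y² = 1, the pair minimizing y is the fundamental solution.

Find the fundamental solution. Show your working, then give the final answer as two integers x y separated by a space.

7 2

d=12: √d = [3; 2,6] (ℓ=2, even), read p_1/q_1
k=0  a_k=3  p_k/q_k = 3/1
k=1  a_k=2  p_k/q_k = 7/2
→ (7, 2).  Check: 7²=49, 12·2²=48, difference 1.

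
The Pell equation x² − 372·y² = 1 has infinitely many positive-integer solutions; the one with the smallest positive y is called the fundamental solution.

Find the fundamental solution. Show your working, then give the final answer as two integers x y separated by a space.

[19; 3,2,12,2,3,38] for √372; ℓ=6 ⇒ convergent index 5
k=0  a_k=19  p_k/q_k = 19/1
k=1  a_k=3  p_k/q_k = 58/3
…
k=4  a_k=2  p_k/q_k = 3491/181
k=5  a_k=3  p_k/q_k = 12151/630
→ (12151, 630).  Check: 12151²=147646801, 372·630²=147646800, difference 1.

12151 630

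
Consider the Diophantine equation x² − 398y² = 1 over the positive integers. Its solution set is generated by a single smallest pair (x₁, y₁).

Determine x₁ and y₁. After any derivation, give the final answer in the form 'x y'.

399 20

√398 → a₀=19, period (1,18,1,38); ℓ=4 even so k=3
a_0=19:  p_0=19·1+0=19,  q_0=19·0+1=1
…
a_2=18:  p_2=18·20+19=379,  q_2=18·1+1=19
a_3=1:  p_3=1·379+20=399,  q_3=1·19+1=20
(x₁, y₁) = (399, 20);  399² − 398·20² = 1 ✓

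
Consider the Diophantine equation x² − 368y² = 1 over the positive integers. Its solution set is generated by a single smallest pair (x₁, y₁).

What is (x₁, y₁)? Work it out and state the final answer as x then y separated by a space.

1151 60

d=368: √d = [19; 5,2,5,38] (ℓ=4, even), read p_3/q_3
i=0: a=19 ⇒ p=19, q=1
i=1: a=5 ⇒ p=96, q=5
i=2: a=2 ⇒ p=211, q=11
i=3: a=5 ⇒ p=1151, q=60
fundamental: x₁=1151, y₁=60  (since 1324801 − 368·3600 = 1)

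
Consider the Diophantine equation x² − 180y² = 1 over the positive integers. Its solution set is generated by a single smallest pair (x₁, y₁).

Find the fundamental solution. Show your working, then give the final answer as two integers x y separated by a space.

[13; 2,2,2,26] for √180; ℓ=4 ⇒ convergent index 3
k=0  a_k=13  p_k/q_k = 13/1
…
k=2  a_k=2  p_k/q_k = 67/5
k=3  a_k=2  p_k/q_k = 161/12
fundamental: x₁=161, y₁=12  (since 25921 − 180·144 = 1)

161 12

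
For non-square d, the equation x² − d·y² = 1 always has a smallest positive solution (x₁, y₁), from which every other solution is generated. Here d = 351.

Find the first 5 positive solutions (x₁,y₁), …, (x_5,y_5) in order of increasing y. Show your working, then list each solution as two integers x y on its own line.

√351 → a₀=18, period (1,2,1,3,2,2,2,3,1,2,1,36); ℓ=12 even so k=11
step 0: (18, 1)  from 18·(1,0) + (0,1)
…
step 3: (75, 4)  from 1·(56,3) + (19,1)
step 4: (281, 15)  from 3·(75,4) + (56,3)
…
step 6: (1555, 83)  from 2·(637,34) + (281,15)
…
step 10: (45882, 2449)  from 2·(16543,883) + (12796,683)
step 11: (62425, 3332)  from 1·(45882,2449) + (16543,883)
→ (62425, 3332).  Check: 62425²=3896880625, 351·3332²=3896880624, difference 1.
n=2: (62425,3332)∘(62425,3332) = (62425·62425+351·3332·3332, 62425·3332+3332·62425) = (7793761249,416000200)
n=3: (7793761249,416000200)∘(62425,3332) = (62425·7793761249+351·3332·416000200, 62425·416000200+3332·7793761249) = (973051091875225,51937624966668)
n=4: (973051091875225,51937624966668)∘(62425,3332) = (62425·973051091875225+351·3332·51937624966668, 62425·51937624966668+3332·973051091875225) = (121485428812828080001,6484412476672499600)
n=5: (121485428812828080001,6484412476672499600)∘(62425,3332) = (62425·121485428812828080001+351·3332·6484412476672499600, 62425·6484412476672499600+3332·121485428812828080001) = (15167455786308534696249625,809578897660623950093332)

62425 3332
7793761249 416000200
973051091875225 51937624966668
121485428812828080001 6484412476672499600
15167455786308534696249625 809578897660623950093332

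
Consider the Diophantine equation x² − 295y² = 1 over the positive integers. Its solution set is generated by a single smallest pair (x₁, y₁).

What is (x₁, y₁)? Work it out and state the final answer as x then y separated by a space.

2024999 117900

d=295: √d = [17; 5,1,2,3,2,6,2,3,2,1,5,34] (ℓ=12, even), read p_11/q_11
i=0: a=17 ⇒ p=17, q=1
i=1: a=5 ⇒ p=86, q=5
i=2: a=1 ⇒ p=103, q=6
i=3: a=2 ⇒ p=292, q=17
i=4: a=3 ⇒ p=979, q=57
i=5: a=2 ⇒ p=2250, q=131
…
i=7: a=2 ⇒ p=31208, q=1817
…
i=9: a=2 ⇒ p=247414, q=14405
i=10: a=1 ⇒ p=355517, q=20699
i=11: a=5 ⇒ p=2024999, q=117900
(x₁, y₁) = (2024999, 117900);  2024999² − 295·117900² = 1 ✓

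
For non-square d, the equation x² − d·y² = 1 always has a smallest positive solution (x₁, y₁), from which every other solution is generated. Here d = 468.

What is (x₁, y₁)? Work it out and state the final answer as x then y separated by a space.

√468 → a₀=21, period (1,1,1,2,1,1,1,42); ℓ=8 even so k=7
i=0: a=21 ⇒ p=21, q=1
…
i=3: a=1 ⇒ p=65, q=3
…
i=5: a=1 ⇒ p=238, q=11
i=6: a=1 ⇒ p=411, q=19
i=7: a=1 ⇒ p=649, q=30
(x₁, y₁) = (649, 30);  649² − 468·30² = 1 ✓

649 30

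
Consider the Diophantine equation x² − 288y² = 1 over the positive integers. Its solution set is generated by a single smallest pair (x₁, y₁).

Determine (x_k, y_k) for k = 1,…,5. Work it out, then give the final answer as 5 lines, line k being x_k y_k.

√288 = [16; 1,32, …], period ℓ=2 (even) → k=1
a_0=16:  p_0=16·1+0=16,  q_0=16·0+1=1
a_1=1:  p_1=1·16+1=17,  q_1=1·1+0=1
fundamental: x₁=17, y₁=1  (since 289 − 288·1 = 1)
n=2: (17,1)∘(17,1) = (17·17+288·1·1, 17·1+1·17) = (577,34)
n=3: (577,34)∘(17,1) = (17·577+288·1·34, 17·34+1·577) = (19601,1155)
n=4: (19601,1155)∘(17,1) = (17·19601+288·1·1155, 17·1155+1·19601) = (665857,39236)
n=5: (665857,39236)∘(17,1) = (17·665857+288·1·39236, 17·39236+1·665857) = (22619537,1332869)

17 1
577 34
19601 1155
665857 39236
22619537 1332869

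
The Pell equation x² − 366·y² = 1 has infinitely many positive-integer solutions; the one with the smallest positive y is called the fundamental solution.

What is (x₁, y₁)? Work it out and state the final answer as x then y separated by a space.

907925 47458

√366 = [19; 7,1,1,1,2,12,2,1,1,1,7,38, …], period ℓ=12 (even) → k=11
step 0: (19, 1)  from 19·(1,0) + (0,1)
step 1: (134, 7)  from 7·(19,1) + (1,0)
step 2: (153, 8)  from 1·(134,7) + (19,1)
step 3: (287, 15)  from 1·(153,8) + (134,7)
step 4: (440, 23)  from 1·(287,15) + (153,8)
step 5: (1167, 61)  from 2·(440,23) + (287,15)
step 6: (14444, 755)  from 12·(1167,61) + (440,23)
step 7: (30055, 1571)  from 2·(14444,755) + (1167,61)
step 8: (44499, 2326)  from 1·(30055,1571) + (14444,755)
step 9: (74554, 3897)  from 1·(44499,2326) + (30055,1571)
step 10: (119053, 6223)  from 1·(74554,3897) + (44499,2326)
step 11: (907925, 47458)  from 7·(119053,6223) + (74554,3897)
(x₁, y₁) = (907925, 47458);  907925² − 366·47458² = 1 ✓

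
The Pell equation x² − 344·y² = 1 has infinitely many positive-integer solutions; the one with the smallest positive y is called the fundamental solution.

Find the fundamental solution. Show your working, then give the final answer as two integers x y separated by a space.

[18; 1,1,4,1,3,1,4,1,1,36] for √344; ℓ=10 ⇒ convergent index 9
step 0: (18, 1)  from 18·(1,0) + (0,1)
step 1: (19, 1)  from 1·(18,1) + (1,0)
…
step 3: (167, 9)  from 4·(37,2) + (19,1)
step 4: (204, 11)  from 1·(167,9) + (37,2)
…
step 8: (5694, 307)  from 1·(4711,254) + (983,53)
step 9: (10405, 561)  from 1·(5694,307) + (4711,254)
fundamental: x₁=10405, y₁=561  (since 108264025 − 344·314721 = 1)

10405 561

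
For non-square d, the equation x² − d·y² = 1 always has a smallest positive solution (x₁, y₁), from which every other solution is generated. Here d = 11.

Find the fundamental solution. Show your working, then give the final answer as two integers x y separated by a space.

√11 = [3; 3,6, …], period ℓ=2 (even) → k=1
step 0: (3, 1)  from 3·(1,0) + (0,1)
step 1: (10, 3)  from 3·(3,1) + (1,0)
(x₁, y₁) = (10, 3);  10² − 11·3² = 1 ✓

10 3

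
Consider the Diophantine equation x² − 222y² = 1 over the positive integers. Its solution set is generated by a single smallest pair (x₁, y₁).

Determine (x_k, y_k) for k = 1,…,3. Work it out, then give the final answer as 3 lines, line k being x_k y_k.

d=222: √d = [14; 1,8,1,28] (ℓ=4, even), read p_3/q_3
k=0  a_k=14  p_k/q_k = 14/1
k=1  a_k=1  p_k/q_k = 15/1
k=2  a_k=8  p_k/q_k = 134/9
k=3  a_k=1  p_k/q_k = 149/10
fundamental: x₁=149, y₁=10  (since 22201 − 222·100 = 1)
(x_2, y_2) = (149·149 + 222·10·10, 149·10 + 10·149) = (44401, 2980)
(x_3, y_3) = (149·44401 + 222·10·2980, 149·2980 + 10·44401) = (13231349, 888030)

149 10
44401 2980
13231349 888030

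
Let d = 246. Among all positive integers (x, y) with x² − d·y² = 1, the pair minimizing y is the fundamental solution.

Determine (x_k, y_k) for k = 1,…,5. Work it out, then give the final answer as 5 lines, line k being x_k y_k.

88805 5662
15772656049 1005627820
2801381440774085 178609557104538
497553357680112580801 31722843436331366360
88370451854763414035291525 5634294222548204422095062

√246 → a₀=15, period (1,2,5,1,14,1,5,2,1,30); ℓ=10 even so k=9
a_0=15:  p_0=15·1+0=15,  q_0=15·0+1=1
…
a_2=2:  p_2=2·16+15=47,  q_2=2·1+1=3
a_3=5:  p_3=5·47+16=251,  q_3=5·3+1=16
…
a_6=1:  p_6=1·4423+298=4721,  q_6=1·282+19=301
a_7=5:  p_7=5·4721+4423=28028,  q_7=5·301+282=1787
a_8=2:  p_8=2·28028+4721=60777,  q_8=2·1787+301=3875
a_9=1:  p_9=1·60777+28028=88805,  q_9=1·3875+1787=5662
fundamental: x₁=88805, y₁=5662  (since 7886328025 − 246·32058244 = 1)
n=2: (88805,5662)∘(88805,5662) = (88805·88805+246·5662·5662, 88805·5662+5662·88805) = (15772656049,1005627820)
n=3: (15772656049,1005627820)∘(88805,5662) = (88805·15772656049+246·5662·1005627820, 88805·1005627820+5662·15772656049) = (2801381440774085,178609557104538)
n=4: (2801381440774085,178609557104538)∘(88805,5662) = (88805·2801381440774085+246·5662·178609557104538, 88805·178609557104538+5662·2801381440774085) = (497553357680112580801,31722843436331366360)
n=5: (497553357680112580801,31722843436331366360)∘(88805,5662) = (88805·497553357680112580801+246·5662·31722843436331366360, 88805·31722843436331366360+5662·497553357680112580801) = (88370451854763414035291525,5634294222548204422095062)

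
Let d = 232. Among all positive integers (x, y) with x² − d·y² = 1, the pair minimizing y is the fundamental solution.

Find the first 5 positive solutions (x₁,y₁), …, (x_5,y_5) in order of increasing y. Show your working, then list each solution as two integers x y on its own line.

√232 → a₀=15, period (4,3,7,3,4,30); ℓ=6 even so k=5
k=0  a_k=15  p_k/q_k = 15/1
k=1  a_k=4  p_k/q_k = 61/4
…
k=3  a_k=7  p_k/q_k = 1447/95
k=4  a_k=3  p_k/q_k = 4539/298
k=5  a_k=4  p_k/q_k = 19603/1287
→ (19603, 1287).  Check: 19603²=384277609, 232·1287²=384277608, difference 1.
n=2: (19603,1287)∘(19603,1287) = (19603·19603+232·1287·1287, 19603·1287+1287·19603) = (768555217,50458122)
n=3: (768555217,50458122)∘(19603,1287) = (19603·768555217+232·1287·50458122, 19603·50458122+1287·768555217) = (30131975818099,1978261129845)
n=4: (30131975818099,1978261129845)∘(19603,1287) = (19603·30131975818099+232·1287·1978261129845, 19603·1978261129845+1287·30131975818099) = (1181354243155834177,77559705806244948)
n=5: (1181354243155834177,77559705806244948)∘(19603,1287) = (19603·1181354243155834177+232·1287·77559705806244948, 19603·77559705806244948+1287·1181354243155834177) = (46316174427035658925363,3040805823861378301443)

19603 1287
768555217 50458122
30131975818099 1978261129845
1181354243155834177 77559705806244948
46316174427035658925363 3040805823861378301443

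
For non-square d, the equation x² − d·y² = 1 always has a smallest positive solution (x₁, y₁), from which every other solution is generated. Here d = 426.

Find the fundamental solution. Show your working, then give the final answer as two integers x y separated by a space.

88751 4300

√426 → a₀=20, period (1,1,1,3,2,6,2,3,1,1,1,40); ℓ=12 even so k=11
i=0: a=20 ⇒ p=20, q=1
i=1: a=1 ⇒ p=21, q=1
…
i=4: a=3 ⇒ p=227, q=11
…
i=6: a=6 ⇒ p=3323, q=161
i=7: a=2 ⇒ p=7162, q=347
i=8: a=3 ⇒ p=24809, q=1202
…
i=10: a=1 ⇒ p=56780, q=2751
i=11: a=1 ⇒ p=88751, q=4300
fundamental: x₁=88751, y₁=4300  (since 7876740001 − 426·18490000 = 1)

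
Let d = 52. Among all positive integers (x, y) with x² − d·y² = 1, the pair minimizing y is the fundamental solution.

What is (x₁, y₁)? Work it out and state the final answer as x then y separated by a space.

√52 → a₀=7, period (4,1,2,1,4,14); ℓ=6 even so k=5
i=0: a=7 ⇒ p=7, q=1
…
i=3: a=2 ⇒ p=101, q=14
i=4: a=1 ⇒ p=137, q=19
i=5: a=4 ⇒ p=649, q=90
(x₁, y₁) = (649, 90);  649² − 52·90² = 1 ✓

649 90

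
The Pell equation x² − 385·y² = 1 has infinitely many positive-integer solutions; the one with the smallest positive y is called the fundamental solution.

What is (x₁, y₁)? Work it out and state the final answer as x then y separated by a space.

95831 4884

d=385: √d = [19; 1,1,1,1,1,…,1,1,38] (ℓ=16, even), read p_15/q_15
step 0: (19, 1)  from 19·(1,0) + (0,1)
step 1: (20, 1)  from 1·(19,1) + (1,0)
…
step 3: (59, 3)  from 1·(39,2) + (20,1)
step 4: (98, 5)  from 1·(59,3) + (39,2)
…
step 6: (569, 29)  from 3·(157,8) + (98,5)
step 7: (726, 37)  from 1·(569,29) + (157,8)
step 8: (2021, 103)  from 2·(726,37) + (569,29)
step 9: (2747, 140)  from 1·(2021,103) + (726,37)
step 10: (10262, 523)  from 3·(2747,140) + (2021,103)
step 11: (13009, 663)  from 1·(10262,523) + (2747,140)
…
step 13: (36280, 1849)  from 1·(23271,1186) + (13009,663)
step 14: (59551, 3035)  from 1·(36280,1849) + (23271,1186)
step 15: (95831, 4884)  from 1·(59551,3035) + (36280,1849)
→ (95831, 4884).  Check: 95831²=9183580561, 385·4884²=9183580560, difference 1.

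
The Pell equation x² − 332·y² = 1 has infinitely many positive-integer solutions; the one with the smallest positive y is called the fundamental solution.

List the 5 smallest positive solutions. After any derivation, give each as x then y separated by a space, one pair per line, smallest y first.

[18; 4,1,1,8,1,1,4,36] for √332; ℓ=8 ⇒ convergent index 7
step 0: (18, 1)  from 18·(1,0) + (0,1)
…
step 2: (91, 5)  from 1·(73,4) + (18,1)
step 3: (164, 9)  from 1·(91,5) + (73,4)
…
step 5: (1567, 86)  from 1·(1403,77) + (164,9)
step 6: (2970, 163)  from 1·(1567,86) + (1403,77)
step 7: (13447, 738)  from 4·(2970,163) + (1567,86)
→ (13447, 738).  Check: 13447²=180821809, 332·738²=180821808, difference 1.
(x_2, y_2) = (13447·13447 + 332·738·738, 13447·738 + 738·13447) = (361643617, 19847772)
(x_3, y_3) = (13447·361643617 + 332·738·19847772, 13447·19847772 + 738·361643617) = (9726043422151, 533785979430)
(x_4, y_4) = (13447·9726043422151 + 332·738·533785979430, 13447·533785979430 + 738·9726043422151) = (261572211433685377, 14355640110942648)
(x_5, y_5) = (13447·261572211433685377 + 332·738·14355640110942648, 13447·14355640110942648 + 738·261572211433685377) = (7034723044571491106887, 386080584609905595882)

13447 738
361643617 19847772
9726043422151 533785979430
261572211433685377 14355640110942648
7034723044571491106887 386080584609905595882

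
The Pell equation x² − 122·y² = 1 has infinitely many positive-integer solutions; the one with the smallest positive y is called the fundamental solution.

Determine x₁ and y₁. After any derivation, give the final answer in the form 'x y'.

√122 = [11; 22, …], period ℓ=1 (odd) → k=1
i=0: a=11 ⇒ p=11, q=1
i=1: a=22 ⇒ p=243, q=22
(x₁, y₁) = (243, 22);  243² − 122·22² = 1 ✓

243 22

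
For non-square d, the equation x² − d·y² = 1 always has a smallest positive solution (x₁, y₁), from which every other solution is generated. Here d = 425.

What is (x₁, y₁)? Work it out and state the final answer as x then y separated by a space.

√425 → a₀=20, period (1,1,1,1,1,1,40); ℓ=7 odd so k=13
i=0: a=20 ⇒ p=20, q=1
i=1: a=1 ⇒ p=21, q=1
i=2: a=1 ⇒ p=41, q=2
i=3: a=1 ⇒ p=62, q=3
i=4: a=1 ⇒ p=103, q=5
…
i=6: a=1 ⇒ p=268, q=13
i=7: a=40 ⇒ p=10885, q=528
i=8: a=1 ⇒ p=11153, q=541
i=9: a=1 ⇒ p=22038, q=1069
i=10: a=1 ⇒ p=33191, q=1610
i=11: a=1 ⇒ p=55229, q=2679
i=12: a=1 ⇒ p=88420, q=4289
i=13: a=1 ⇒ p=143649, q=6968
fundamental: x₁=143649, y₁=6968  (since 20635035201 − 425·48553024 = 1)

143649 6968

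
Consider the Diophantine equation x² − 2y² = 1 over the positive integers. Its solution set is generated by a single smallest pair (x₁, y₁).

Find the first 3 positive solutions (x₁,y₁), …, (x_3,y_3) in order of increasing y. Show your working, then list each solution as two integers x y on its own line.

d=2: √d = [1; 2] (ℓ=1, odd), read p_1/q_1
k=0  a_k=1  p_k/q_k = 1/1
k=1  a_k=2  p_k/q_k = 3/2
→ (3, 2).  Check: 3²=9, 2·2²=8, difference 1.
(x_2, y_2) = (3·3 + 2·2·2, 3·2 + 2·3) = (17, 12)
(x_3, y_3) = (3·17 + 2·2·12, 3·12 + 2·17) = (99, 70)

3 2
17 12
99 70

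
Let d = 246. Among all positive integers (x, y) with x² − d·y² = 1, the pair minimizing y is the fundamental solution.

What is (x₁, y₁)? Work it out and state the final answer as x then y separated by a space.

88805 5662

[15; 1,2,5,1,14,1,5,2,1,30] for √246; ℓ=10 ⇒ convergent index 9
step 0: (15, 1)  from 15·(1,0) + (0,1)
step 1: (16, 1)  from 1·(15,1) + (1,0)
step 2: (47, 3)  from 2·(16,1) + (15,1)
step 3: (251, 16)  from 5·(47,3) + (16,1)
step 4: (298, 19)  from 1·(251,16) + (47,3)
step 5: (4423, 282)  from 14·(298,19) + (251,16)
step 6: (4721, 301)  from 1·(4423,282) + (298,19)
step 7: (28028, 1787)  from 5·(4721,301) + (4423,282)
step 8: (60777, 3875)  from 2·(28028,1787) + (4721,301)
step 9: (88805, 5662)  from 1·(60777,3875) + (28028,1787)
(x₁, y₁) = (88805, 5662);  88805² − 246·5662² = 1 ✓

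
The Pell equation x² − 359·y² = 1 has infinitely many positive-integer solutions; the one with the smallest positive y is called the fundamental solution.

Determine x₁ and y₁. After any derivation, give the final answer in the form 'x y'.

360 19

√359 = [18; 1,17,1,36, …], period ℓ=4 (even) → k=3
a_0=18:  p_0=18·1+0=18,  q_0=18·0+1=1
a_1=1:  p_1=1·18+1=19,  q_1=1·1+0=1
a_2=17:  p_2=17·19+18=341,  q_2=17·1+1=18
a_3=1:  p_3=1·341+19=360,  q_3=1·18+1=19
→ (360, 19).  Check: 360²=129600, 359·19²=129599, difference 1.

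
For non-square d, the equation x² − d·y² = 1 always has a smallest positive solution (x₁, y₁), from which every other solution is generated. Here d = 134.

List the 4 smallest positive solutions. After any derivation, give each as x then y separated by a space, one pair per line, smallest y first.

√134 = [11; 1,1,2,1,3,…,1,1,22, …], period ℓ=14 (even) → k=13
a_0=11:  p_0=11·1+0=11,  q_0=11·0+1=1
a_1=1:  p_1=1·11+1=12,  q_1=1·1+0=1
a_2=1:  p_2=1·12+11=23,  q_2=1·1+1=2
a_3=2:  p_3=2·23+12=58,  q_3=2·2+1=5
…
a_6=1:  p_6=1·301+81=382,  q_6=1·26+7=33
a_7=10:  p_7=10·382+301=4121,  q_7=10·33+26=356
…
a_9=3:  p_9=3·4503+4121=17630,  q_9=3·389+356=1523
a_10=1:  p_10=1·17630+4503=22133,  q_10=1·1523+389=1912
…
a_12=1:  p_12=1·61896+22133=84029,  q_12=1·5347+1912=7259
a_13=1:  p_13=1·84029+61896=145925,  q_13=1·7259+5347=12606
fundamental: x₁=145925, y₁=12606  (since 21294105625 − 134·158911236 = 1)
(145925+12606√134)^2 = 42588211249 + 3679061100√134
(145925+12606√134)^3 = 12429369452874725 + 1073733982022394√134
(145925+12606√134)^4 = 3627511474778900280001 + 313369262649556627800√134

145925 12606
42588211249 3679061100
12429369452874725 1073733982022394
3627511474778900280001 313369262649556627800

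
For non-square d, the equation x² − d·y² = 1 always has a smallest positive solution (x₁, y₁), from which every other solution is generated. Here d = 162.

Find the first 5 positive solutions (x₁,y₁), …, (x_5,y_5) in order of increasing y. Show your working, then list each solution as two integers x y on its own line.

19601 1540
768398401 60371080
30122754096401 2366667076620
1180872205318713601 92778082677286160
46292552162781456490001 3637086394748304967700

√162 → a₀=12, period (1,2,1,2,12,2,1,2,1,24); ℓ=10 even so k=9
step 0: (12, 1)  from 12·(1,0) + (0,1)
…
step 2: (38, 3)  from 2·(13,1) + (12,1)
…
step 4: (140, 11)  from 2·(51,4) + (38,3)
…
step 8: (14268, 1121)  from 2·(5333,419) + (3602,283)
step 9: (19601, 1540)  from 1·(14268,1121) + (5333,419)
(x₁, y₁) = (19601, 1540);  19601² − 162·1540² = 1 ✓
k=2:  x_2 = 19601·19601+162·1540·1540 = 768398401,  y_2 = 19601·1540+1540·19601 = 60371080
k=3:  x_3 = 19601·768398401+162·1540·60371080 = 30122754096401,  y_3 = 19601·60371080+1540·768398401 = 2366667076620
k=4:  x_4 = 19601·30122754096401+162·1540·2366667076620 = 1180872205318713601,  y_4 = 19601·2366667076620+1540·30122754096401 = 92778082677286160
k=5:  x_5 = 19601·1180872205318713601+162·1540·92778082677286160 = 46292552162781456490001,  y_5 = 19601·92778082677286160+1540·1180872205318713601 = 3637086394748304967700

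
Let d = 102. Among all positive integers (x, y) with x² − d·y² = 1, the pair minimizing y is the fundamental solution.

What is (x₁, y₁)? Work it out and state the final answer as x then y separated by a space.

√102 = [10; 10,20, …], period ℓ=2 (even) → k=1
step 0: (10, 1)  from 10·(1,0) + (0,1)
step 1: (101, 10)  from 10·(10,1) + (1,0)
→ (101, 10).  Check: 101²=10201, 102·10²=10200, difference 1.

101 10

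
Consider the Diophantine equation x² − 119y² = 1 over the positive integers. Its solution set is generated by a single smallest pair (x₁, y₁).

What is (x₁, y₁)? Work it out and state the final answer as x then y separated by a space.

d=119: √d = [10; 1,9,1,20] (ℓ=4, even), read p_3/q_3
i=0: a=10 ⇒ p=10, q=1
i=1: a=1 ⇒ p=11, q=1
i=2: a=9 ⇒ p=109, q=10
i=3: a=1 ⇒ p=120, q=11
→ (120, 11).  Check: 120²=14400, 119·11²=14399, difference 1.

120 11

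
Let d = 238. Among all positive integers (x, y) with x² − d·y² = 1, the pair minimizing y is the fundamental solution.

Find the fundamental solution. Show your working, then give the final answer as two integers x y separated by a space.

√238 = [15; 2,2,1,14,1,2,2,30, …], period ℓ=8 (even) → k=7
k=0  a_k=15  p_k/q_k = 15/1
k=1  a_k=2  p_k/q_k = 31/2
k=2  a_k=2  p_k/q_k = 77/5
k=3  a_k=1  p_k/q_k = 108/7
k=4  a_k=14  p_k/q_k = 1589/103
k=5  a_k=1  p_k/q_k = 1697/110
k=6  a_k=2  p_k/q_k = 4983/323
k=7  a_k=2  p_k/q_k = 11663/756
→ (11663, 756).  Check: 11663²=136025569, 238·756²=136025568, difference 1.

11663 756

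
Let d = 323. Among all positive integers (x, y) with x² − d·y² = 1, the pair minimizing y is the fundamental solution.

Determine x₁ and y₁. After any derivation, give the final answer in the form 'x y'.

18 1

d=323: √d = [17; 1,34] (ℓ=2, even), read p_1/q_1
step 0: (17, 1)  from 17·(1,0) + (0,1)
step 1: (18, 1)  from 1·(17,1) + (1,0)
→ (18, 1).  Check: 18²=324, 323·1²=323, difference 1.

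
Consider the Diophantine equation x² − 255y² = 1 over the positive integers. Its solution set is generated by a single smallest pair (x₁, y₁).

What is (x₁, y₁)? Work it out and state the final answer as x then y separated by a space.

√255 = [15; 1,30, …], period ℓ=2 (even) → k=1
step 0: (15, 1)  from 15·(1,0) + (0,1)
step 1: (16, 1)  from 1·(15,1) + (1,0)
(x₁, y₁) = (16, 1);  16² − 255·1² = 1 ✓

16 1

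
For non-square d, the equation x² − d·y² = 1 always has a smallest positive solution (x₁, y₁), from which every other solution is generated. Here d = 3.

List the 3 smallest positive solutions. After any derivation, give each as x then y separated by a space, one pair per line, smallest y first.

[1; 1,2] for √3; ℓ=2 ⇒ convergent index 1
k=0  a_k=1  p_k/q_k = 1/1
k=1  a_k=1  p_k/q_k = 2/1
(x₁, y₁) = (2, 1);  2² − 3·1² = 1 ✓
(2+1√3)^2 = 7 + 4√3
(2+1√3)^3 = 26 + 15√3

2 1
7 4
26 15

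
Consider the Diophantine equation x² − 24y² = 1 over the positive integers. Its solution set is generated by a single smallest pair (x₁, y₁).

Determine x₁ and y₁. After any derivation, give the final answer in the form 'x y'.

5 1

[4; 1,8] for √24; ℓ=2 ⇒ convergent index 1
i=0: a=4 ⇒ p=4, q=1
i=1: a=1 ⇒ p=5, q=1
fundamental: x₁=5, y₁=1  (since 25 − 24·1 = 1)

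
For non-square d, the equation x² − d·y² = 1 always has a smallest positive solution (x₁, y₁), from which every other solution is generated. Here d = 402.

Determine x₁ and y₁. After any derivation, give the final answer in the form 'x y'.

[20; 20,40] for √402; ℓ=2 ⇒ convergent index 1
k=0  a_k=20  p_k/q_k = 20/1
k=1  a_k=20  p_k/q_k = 401/20
(x₁, y₁) = (401, 20);  401² − 402·20² = 1 ✓

401 20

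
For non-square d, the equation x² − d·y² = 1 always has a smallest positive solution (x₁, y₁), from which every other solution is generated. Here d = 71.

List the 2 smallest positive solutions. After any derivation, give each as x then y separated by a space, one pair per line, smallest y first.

3480 413
24220799 2874480

d=71: √d = [8; 2,2,1,7,1,2,2,16] (ℓ=8, even), read p_7/q_7
a_0=8:  p_0=8·1+0=8,  q_0=8·0+1=1
…
a_2=2:  p_2=2·17+8=42,  q_2=2·2+1=5
…
a_6=2:  p_6=2·514+455=1483,  q_6=2·61+54=176
a_7=2:  p_7=2·1483+514=3480,  q_7=2·176+61=413
fundamental: x₁=3480, y₁=413  (since 12110400 − 71·170569 = 1)
k=2:  x_2 = 3480·3480+71·413·413 = 24220799,  y_2 = 3480·413+413·3480 = 2874480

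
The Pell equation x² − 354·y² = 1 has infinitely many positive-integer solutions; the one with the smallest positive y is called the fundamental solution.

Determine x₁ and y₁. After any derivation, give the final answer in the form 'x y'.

258065 13716

√354 = [18; 1,4,2,2,18,2,2,4,1,36, …], period ℓ=10 (even) → k=9
k=0  a_k=18  p_k/q_k = 18/1
k=1  a_k=1  p_k/q_k = 19/1
…
k=3  a_k=2  p_k/q_k = 207/11
k=4  a_k=2  p_k/q_k = 508/27
k=5  a_k=18  p_k/q_k = 9351/497
k=6  a_k=2  p_k/q_k = 19210/1021
…
k=8  a_k=4  p_k/q_k = 210294/11177
k=9  a_k=1  p_k/q_k = 258065/13716
(x₁, y₁) = (258065, 13716);  258065² − 354·13716² = 1 ✓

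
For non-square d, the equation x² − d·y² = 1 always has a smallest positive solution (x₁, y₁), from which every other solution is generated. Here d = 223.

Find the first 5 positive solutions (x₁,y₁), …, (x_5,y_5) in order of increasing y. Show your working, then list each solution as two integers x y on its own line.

√223 → a₀=14, period (1,13,1,28); ℓ=4 even so k=3
step 0: (14, 1)  from 14·(1,0) + (0,1)
…
step 2: (209, 14)  from 13·(15,1) + (14,1)
step 3: (224, 15)  from 1·(209,14) + (15,1)
fundamental: x₁=224, y₁=15  (since 50176 − 223·225 = 1)
n=2: (224,15)∘(224,15) = (224·224+223·15·15, 224·15+15·224) = (100351,6720)
n=3: (100351,6720)∘(224,15) = (224·100351+223·15·6720, 224·6720+15·100351) = (44957024,3010545)
n=4: (44957024,3010545)∘(224,15) = (224·44957024+223·15·3010545, 224·3010545+15·44957024) = (20140646401,1348717440)
n=5: (20140646401,1348717440)∘(224,15) = (224·20140646401+223·15·1348717440, 224·1348717440+15·20140646401) = (9022964630624,604222402575)

224 15
100351 6720
44957024 3010545
20140646401 1348717440
9022964630624 604222402575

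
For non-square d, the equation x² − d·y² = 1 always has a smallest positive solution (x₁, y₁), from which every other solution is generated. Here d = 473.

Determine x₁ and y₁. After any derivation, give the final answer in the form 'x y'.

d=473: √d = [21; 1,2,1,42] (ℓ=4, even), read p_3/q_3
k=0  a_k=21  p_k/q_k = 21/1
…
k=2  a_k=2  p_k/q_k = 65/3
k=3  a_k=1  p_k/q_k = 87/4
→ (87, 4).  Check: 87²=7569, 473·4²=7568, difference 1.

87 4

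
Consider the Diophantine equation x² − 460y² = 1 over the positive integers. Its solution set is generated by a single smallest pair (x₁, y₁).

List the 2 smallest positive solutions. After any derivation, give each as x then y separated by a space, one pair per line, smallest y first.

d=460: √d = [21; 2,4,3,1,2,10,2,1,3,4,2,42] (ℓ=12, even), read p_11/q_11
a_0=21:  p_0=21·1+0=21,  q_0=21·0+1=1
a_1=2:  p_1=2·21+1=43,  q_1=2·1+0=2
…
a_5=2:  p_5=2·815+622=2252,  q_5=2·38+29=105
a_6=10:  p_6=10·2252+815=23335,  q_6=10·105+38=1088
a_7=2:  p_7=2·23335+2252=48922,  q_7=2·1088+105=2281
a_8=1:  p_8=1·48922+23335=72257,  q_8=1·2281+1088=3369
…
a_10=4:  p_10=4·265693+72257=1135029,  q_10=4·12388+3369=52921
a_11=2:  p_11=2·1135029+265693=2535751,  q_11=2·52921+12388=118230
fundamental: x₁=2535751, y₁=118230  (since 6430033134001 − 460·13978332900 = 1)
k=2:  x_2 = 2535751·2535751+460·118230·118230 = 12860066268001,  y_2 = 2535751·118230+118230·2535751 = 599603681460

2535751 118230
12860066268001 599603681460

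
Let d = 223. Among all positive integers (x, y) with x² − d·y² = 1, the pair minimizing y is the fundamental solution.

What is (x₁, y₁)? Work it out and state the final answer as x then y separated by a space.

224 15

d=223: √d = [14; 1,13,1,28] (ℓ=4, even), read p_3/q_3
a_0=14:  p_0=14·1+0=14,  q_0=14·0+1=1
…
a_2=13:  p_2=13·15+14=209,  q_2=13·1+1=14
a_3=1:  p_3=1·209+15=224,  q_3=1·14+1=15
fundamental: x₁=224, y₁=15  (since 50176 − 223·225 = 1)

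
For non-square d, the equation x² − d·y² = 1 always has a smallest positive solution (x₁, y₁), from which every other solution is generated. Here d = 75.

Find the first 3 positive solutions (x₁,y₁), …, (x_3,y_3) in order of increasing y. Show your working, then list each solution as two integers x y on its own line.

26 3
1351 156
70226 8109

√75 → a₀=8, period (1,1,1,16); ℓ=4 even so k=3
a_0=8:  p_0=8·1+0=8,  q_0=8·0+1=1
a_1=1:  p_1=1·8+1=9,  q_1=1·1+0=1
a_2=1:  p_2=1·9+8=17,  q_2=1·1+1=2
a_3=1:  p_3=1·17+9=26,  q_3=1·2+1=3
fundamental: x₁=26, y₁=3  (since 676 − 75·9 = 1)
n=2: (26,3)∘(26,3) = (26·26+75·3·3, 26·3+3·26) = (1351,156)
n=3: (1351,156)∘(26,3) = (26·1351+75·3·156, 26·156+3·1351) = (70226,8109)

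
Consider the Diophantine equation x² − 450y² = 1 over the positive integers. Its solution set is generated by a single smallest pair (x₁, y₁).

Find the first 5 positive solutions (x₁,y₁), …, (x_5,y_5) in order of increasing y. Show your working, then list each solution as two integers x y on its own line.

19601 924
768398401 36222648
30122754096401 1420000245972
1180872205318713601 55666849606371696
46292552162781456490001 2182251836848982980620

[21; 4,1,2,4,2,1,4,42] for √450; ℓ=8 ⇒ convergent index 7
a_0=21:  p_0=21·1+0=21,  q_0=21·0+1=1
a_1=4:  p_1=4·21+1=85,  q_1=4·1+0=4
a_2=1:  p_2=1·85+21=106,  q_2=1·4+1=5
a_3=2:  p_3=2·106+85=297,  q_3=2·5+4=14
a_4=4:  p_4=4·297+106=1294,  q_4=4·14+5=61
a_5=2:  p_5=2·1294+297=2885,  q_5=2·61+14=136
a_6=1:  p_6=1·2885+1294=4179,  q_6=1·136+61=197
a_7=4:  p_7=4·4179+2885=19601,  q_7=4·197+136=924
(x₁, y₁) = (19601, 924);  19601² − 450·924² = 1 ✓
n=2: (19601,924)∘(19601,924) = (19601·19601+450·924·924, 19601·924+924·19601) = (768398401,36222648)
n=3: (768398401,36222648)∘(19601,924) = (19601·768398401+450·924·36222648, 19601·36222648+924·768398401) = (30122754096401,1420000245972)
n=4: (30122754096401,1420000245972)∘(19601,924) = (19601·30122754096401+450·924·1420000245972, 19601·1420000245972+924·30122754096401) = (1180872205318713601,55666849606371696)
n=5: (1180872205318713601,55666849606371696)∘(19601,924) = (19601·1180872205318713601+450·924·55666849606371696, 19601·55666849606371696+924·1180872205318713601) = (46292552162781456490001,2182251836848982980620)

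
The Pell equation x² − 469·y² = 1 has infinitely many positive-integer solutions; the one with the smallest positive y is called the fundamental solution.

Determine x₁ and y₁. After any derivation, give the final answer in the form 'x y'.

√469 → a₀=21, period (1,1,1,10,6,10,1,1,1,42); ℓ=10 even so k=9
a_0=21:  p_0=21·1+0=21,  q_0=21·0+1=1
a_1=1:  p_1=1·21+1=22,  q_1=1·1+0=1
a_2=1:  p_2=1·22+21=43,  q_2=1·1+1=2
a_3=1:  p_3=1·43+22=65,  q_3=1·2+1=3
a_4=10:  p_4=10·65+43=693,  q_4=10·3+2=32
…
a_6=10:  p_6=10·4223+693=42923,  q_6=10·195+32=1982
a_7=1:  p_7=1·42923+4223=47146,  q_7=1·1982+195=2177
a_8=1:  p_8=1·47146+42923=90069,  q_8=1·2177+1982=4159
a_9=1:  p_9=1·90069+47146=137215,  q_9=1·4159+2177=6336
→ (137215, 6336).  Check: 137215²=18827956225, 469·6336²=18827956224, difference 1.

137215 6336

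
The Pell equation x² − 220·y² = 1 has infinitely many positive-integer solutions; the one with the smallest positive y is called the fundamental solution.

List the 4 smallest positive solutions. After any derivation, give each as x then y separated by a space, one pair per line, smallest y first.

89 6
15841 1068
2819609 190098
501874561 33836376

[14; 1,4,1,28] for √220; ℓ=4 ⇒ convergent index 3
k=0  a_k=14  p_k/q_k = 14/1
k=1  a_k=1  p_k/q_k = 15/1
k=2  a_k=4  p_k/q_k = 74/5
k=3  a_k=1  p_k/q_k = 89/6
fundamental: x₁=89, y₁=6  (since 7921 − 220·36 = 1)
(x_2, y_2) = (89·89 + 220·6·6, 89·6 + 6·89) = (15841, 1068)
(x_3, y_3) = (89·15841 + 220·6·1068, 89·1068 + 6·15841) = (2819609, 190098)
(x_4, y_4) = (89·2819609 + 220·6·190098, 89·190098 + 6·2819609) = (501874561, 33836376)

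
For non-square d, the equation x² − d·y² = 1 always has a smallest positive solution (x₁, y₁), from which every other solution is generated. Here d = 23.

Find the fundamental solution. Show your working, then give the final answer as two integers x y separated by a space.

d=23: √d = [4; 1,3,1,8] (ℓ=4, even), read p_3/q_3
i=0: a=4 ⇒ p=4, q=1
…
i=2: a=3 ⇒ p=19, q=4
i=3: a=1 ⇒ p=24, q=5
fundamental: x₁=24, y₁=5  (since 576 − 23·25 = 1)

24 5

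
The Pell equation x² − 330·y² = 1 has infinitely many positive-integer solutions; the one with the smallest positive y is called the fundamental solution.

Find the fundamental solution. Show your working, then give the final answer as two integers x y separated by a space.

√330 → a₀=18, period (6,36); ℓ=2 even so k=1
k=0  a_k=18  p_k/q_k = 18/1
k=1  a_k=6  p_k/q_k = 109/6
→ (109, 6).  Check: 109²=11881, 330·6²=11880, difference 1.

109 6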